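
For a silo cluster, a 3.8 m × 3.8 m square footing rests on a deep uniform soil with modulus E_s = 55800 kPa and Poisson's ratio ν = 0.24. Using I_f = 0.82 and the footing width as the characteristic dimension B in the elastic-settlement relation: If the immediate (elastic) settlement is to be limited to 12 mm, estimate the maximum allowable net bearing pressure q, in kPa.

q ≈ 228 kPa

S_e = q·B·(1−ν²)/E_s · I_f  ⇒  q = S_e·E_s / (B·(1−ν²)·I_f).
q = 0.012 × 55800 / (3.8 × 0.9424 × 0.82) = 228 kPa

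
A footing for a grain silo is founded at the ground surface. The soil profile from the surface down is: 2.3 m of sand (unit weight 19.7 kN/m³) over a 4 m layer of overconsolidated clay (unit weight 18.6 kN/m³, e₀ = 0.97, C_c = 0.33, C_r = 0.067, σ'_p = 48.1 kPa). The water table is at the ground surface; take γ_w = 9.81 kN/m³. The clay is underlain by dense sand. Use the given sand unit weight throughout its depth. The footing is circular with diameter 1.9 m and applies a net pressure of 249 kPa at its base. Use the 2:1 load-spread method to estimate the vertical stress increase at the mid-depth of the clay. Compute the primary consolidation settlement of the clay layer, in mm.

S_c ≈ 92.2 mm

Mid-depth of clay below the ground surface: z = 2.3 + 4/2 = 4.3 m.
Total vertical stress at mid-clay: σ_v = 19.7×2.3 + 18.6×2 = 82.51 kPa.
Pore pressure: u = 9.81×(4.3 − 0) = 42.183 kPa.
Initial effective stress: σ'_0 = σ_v − u = 82.51 − 42.183 = 40.327 kPa.
Stress increase at mid-clay by the 2:1 spreading method:
Δσ ≈ qD²/(D+z)² = 249×1.9²/(1.9+4.3)² = 23.384 kPa
Final effective stress: σ'_f = 40.327 + 23.384 = 63.711 kPa.
σ'_f = 63.711 > σ'_p = 48.1 kPa, so the stress path crosses the preconsolidation pressure — recompression up to σ'_p, then virgin compression beyond:
S_c = H/(1+e₀)·[C_r·log₁₀(σ'_p/σ'_0) + C_c·log₁₀(σ'_f/σ'_p)]
    = 4/1.97 × [0.067×log₁₀(48.1/40.327) + 0.33×log₁₀(63.711/48.1)]
    = 2.0305 × [0.0051288 + 0.040283] = 0.09221 m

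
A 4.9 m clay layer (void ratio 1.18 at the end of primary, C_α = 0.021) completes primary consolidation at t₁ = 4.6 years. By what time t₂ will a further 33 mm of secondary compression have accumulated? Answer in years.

t₂ ≈ 23 years

S_s = C_α·H/(1+e_p)·log₁₀(t₂/t₁) ⇒ log₁₀(t₂/t₁) = S_s·(1+e_p)/(C_α·H).
log₁₀(t₂/t₁) = 0.033 × (1+1.18) / (0.021×4.9) = 0.6991
t₂ = t₁ × 10^0.6991 = 4.6 × 5.002 = 23.01 years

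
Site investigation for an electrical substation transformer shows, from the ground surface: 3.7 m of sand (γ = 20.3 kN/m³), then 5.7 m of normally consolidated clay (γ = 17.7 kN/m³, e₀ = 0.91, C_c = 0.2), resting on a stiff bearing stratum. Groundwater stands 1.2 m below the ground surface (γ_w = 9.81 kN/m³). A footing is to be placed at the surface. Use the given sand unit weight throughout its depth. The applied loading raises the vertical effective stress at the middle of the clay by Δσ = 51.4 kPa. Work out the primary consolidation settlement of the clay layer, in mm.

S_c ≈ 138 mm

Mid-depth of clay below the ground surface: z = 3.7 + 5.7/2 = 6.55 m.
Total vertical stress at mid-clay: σ_v = 20.3×3.7 + 17.7×2.85 = 125.56 kPa.
Pore pressure: u = 9.81×(6.55 − 1.2) = 52.483 kPa.
Initial effective stress: σ'_0 = σ_v − u = 125.56 − 52.483 = 73.077 kPa.
Final effective stress: σ'_f = σ'_0 + Δσ = 73.077 + 51.4 = 124.48 kPa.
Normally consolidated clay, so the full stress increment lies on the virgin compression line:
S_c = C_c·H/(1+e₀)·log₁₀(σ'_f/σ'_0) = 0.2×5.7/(1+0.91)×log₁₀(124.48/73.077)
    = 0.59686 × 0.23132 = 0.1381 m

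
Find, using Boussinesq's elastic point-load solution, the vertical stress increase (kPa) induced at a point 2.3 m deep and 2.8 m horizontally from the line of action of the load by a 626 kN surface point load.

Δσ_z ≈ 5.82 kPa

Boussinesq vertical stress below a point load on an elastic half-space:
Δσ_z = 3P/(2πz²) · [1 + (r/z)²]^(−5/2)
r/z = 2.8/2.3 = 1.2174; [1+(r/z)²]^(−5/2) = 0.10303.
Δσ_z = 3×626/(2π×2.3²) × 0.10303 = 56.502 × 0.10303 = 5.821 kPa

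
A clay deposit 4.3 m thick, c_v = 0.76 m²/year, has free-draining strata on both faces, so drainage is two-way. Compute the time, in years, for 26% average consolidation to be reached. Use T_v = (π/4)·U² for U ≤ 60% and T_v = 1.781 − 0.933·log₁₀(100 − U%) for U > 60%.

Drainage path length: H_d = H/2 = 2.15 m (double drainage).
U ≤ 60%: T_v = (π/4)·U² = (π/4)×0.26² = 0.053093.
t = T_v·H_d²/c_v = 0.053093×2.15²/0.76 = 0.3229 years.

t ≈ 0.323 years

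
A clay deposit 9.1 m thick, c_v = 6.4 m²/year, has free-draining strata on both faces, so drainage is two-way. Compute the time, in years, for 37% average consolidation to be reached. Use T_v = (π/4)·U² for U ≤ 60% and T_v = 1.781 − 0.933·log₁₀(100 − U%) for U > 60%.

t ≈ 0.348 years

Drainage path length: H_d = H/2 = 4.55 m (double drainage).
U ≤ 60%: T_v = (π/4)·U² = (π/4)×0.37² = 0.10752.
t = T_v·H_d²/c_v = 0.10752×4.55²/6.4 = 0.3478 years.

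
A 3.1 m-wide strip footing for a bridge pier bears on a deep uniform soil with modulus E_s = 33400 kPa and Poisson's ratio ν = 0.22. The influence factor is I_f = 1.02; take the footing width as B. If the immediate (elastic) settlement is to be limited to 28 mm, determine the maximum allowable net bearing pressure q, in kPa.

S_e = q·B·(1−ν²)/E_s · I_f  ⇒  q = S_e·E_s / (B·(1−ν²)·I_f).
q = 0.028 × 33400 / (3.1 × 0.9516 × 1.02) = 310.8 kPa

q ≈ 311 kPa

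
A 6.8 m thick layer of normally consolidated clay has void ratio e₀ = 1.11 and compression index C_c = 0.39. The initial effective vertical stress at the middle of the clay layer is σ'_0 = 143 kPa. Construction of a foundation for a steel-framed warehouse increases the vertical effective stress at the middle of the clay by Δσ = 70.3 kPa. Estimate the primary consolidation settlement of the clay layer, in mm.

Final effective stress: σ'_f = σ'_0 + Δσ = 143 + 70.3 = 213.3 kPa.
Normally consolidated clay, so the full stress increment lies on the virgin compression line:
S_c = C_c·H/(1+e₀)·log₁₀(σ'_f/σ'_0) = 0.39×6.8/(1+1.11)×log₁₀(213.3/143)
    = 1.2569 × 0.17365 = 0.2183 m

S_c ≈ 218 mm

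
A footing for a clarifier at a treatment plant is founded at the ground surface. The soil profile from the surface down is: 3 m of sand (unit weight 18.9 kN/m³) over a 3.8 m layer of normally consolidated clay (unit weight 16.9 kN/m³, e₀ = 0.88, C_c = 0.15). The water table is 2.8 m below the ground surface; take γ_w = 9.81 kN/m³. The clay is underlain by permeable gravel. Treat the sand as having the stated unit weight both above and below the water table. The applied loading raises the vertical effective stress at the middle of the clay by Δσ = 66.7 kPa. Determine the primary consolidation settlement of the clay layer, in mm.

Mid-depth of clay below the ground surface: z = 3 + 3.8/2 = 4.9 m.
Total vertical stress at mid-clay: σ_v = 18.9×3 + 16.9×1.9 = 88.81 kPa.
Pore pressure: u = 9.81×(4.9 − 2.8) = 20.601 kPa.
Initial effective stress: σ'_0 = σ_v − u = 88.81 − 20.601 = 68.209 kPa.
Final effective stress: σ'_f = σ'_0 + Δσ = 68.209 + 66.7 = 134.91 kPa.
Normally consolidated clay, so the full stress increment lies on the virgin compression line:
S_c = C_c·H/(1+e₀)·log₁₀(σ'_f/σ'_0) = 0.15×3.8/(1+0.88)×log₁₀(134.91/68.209)
    = 0.30319 × 0.2962 = 0.0898 m

S_c ≈ 89.8 mm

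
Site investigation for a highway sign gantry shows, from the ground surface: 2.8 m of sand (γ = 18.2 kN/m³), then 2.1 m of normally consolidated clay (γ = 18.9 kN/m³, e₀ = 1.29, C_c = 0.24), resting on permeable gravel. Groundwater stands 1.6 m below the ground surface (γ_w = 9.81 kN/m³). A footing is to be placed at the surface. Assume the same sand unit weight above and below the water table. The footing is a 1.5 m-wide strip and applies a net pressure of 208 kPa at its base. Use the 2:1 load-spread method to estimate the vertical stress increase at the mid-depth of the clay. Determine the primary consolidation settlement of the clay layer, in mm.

S_c ≈ 75.2 mm

Mid-depth of clay below the ground surface: z = 2.8 + 2.1/2 = 3.85 m.
Total vertical stress at mid-clay: σ_v = 18.2×2.8 + 18.9×1.05 = 70.805 kPa.
Pore pressure: u = 9.81×(3.85 − 1.6) = 22.073 kPa.
Initial effective stress: σ'_0 = σ_v − u = 70.805 − 22.073 = 48.732 kPa.
Stress increase at mid-clay by the 2:1 spreading method:
Δσ = qB/(B+z) = 208×1.5/(1.5+3.85) = 58.318 kPa
Final effective stress: σ'_f = σ'_0 + Δσ = 48.732 + 58.318 = 107.05 kPa.
Normally consolidated clay, so the full stress increment lies on the virgin compression line:
S_c = C_c·H/(1+e₀)·log₁₀(σ'_f/σ'_0) = 0.24×2.1/(1+1.29)×log₁₀(107.05/48.732)
    = 0.22009 × 0.34177 = 0.07522 m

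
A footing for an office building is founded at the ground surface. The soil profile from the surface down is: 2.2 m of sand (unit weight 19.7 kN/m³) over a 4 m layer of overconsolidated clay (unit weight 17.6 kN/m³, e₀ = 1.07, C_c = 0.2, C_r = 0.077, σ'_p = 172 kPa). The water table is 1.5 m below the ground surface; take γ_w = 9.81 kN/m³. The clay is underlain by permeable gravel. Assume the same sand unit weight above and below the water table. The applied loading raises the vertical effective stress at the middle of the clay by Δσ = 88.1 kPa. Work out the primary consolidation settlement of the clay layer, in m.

Mid-depth of clay below the ground surface: z = 2.2 + 4/2 = 4.2 m.
Total vertical stress at mid-clay: σ_v = 19.7×2.2 + 17.6×2 = 78.54 kPa.
Pore pressure: u = 9.81×(4.2 − 1.5) = 26.487 kPa.
Initial effective stress: σ'_0 = σ_v − u = 78.54 − 26.487 = 52.053 kPa.
Final effective stress: σ'_f = 52.053 + 88.1 = 140.15 kPa.
σ'_f = 140.15 ≤ σ'_p = 172 kPa, so the clay remains overconsolidated and only the recompression index applies:
S_c = C_r·H/(1+e₀)·log₁₀(σ'_f/σ'_0) = 0.077×4/2.07×log₁₀(140.15/52.053)
    = 0.14879 × 0.43015 = 0.064 m

S_c ≈ 0.064 m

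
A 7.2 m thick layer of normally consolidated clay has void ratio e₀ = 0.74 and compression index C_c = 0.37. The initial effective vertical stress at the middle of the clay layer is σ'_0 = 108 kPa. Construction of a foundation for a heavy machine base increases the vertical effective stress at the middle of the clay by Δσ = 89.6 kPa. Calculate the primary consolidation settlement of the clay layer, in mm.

S_c ≈ 402 mm

Final effective stress: σ'_f = σ'_0 + Δσ = 108 + 89.6 = 197.6 kPa.
Normally consolidated clay, so the full stress increment lies on the virgin compression line:
S_c = C_c·H/(1+e₀)·log₁₀(σ'_f/σ'_0) = 0.37×7.2/(1+0.74)×log₁₀(197.6/108)
    = 1.531 × 0.26236 = 0.4017 m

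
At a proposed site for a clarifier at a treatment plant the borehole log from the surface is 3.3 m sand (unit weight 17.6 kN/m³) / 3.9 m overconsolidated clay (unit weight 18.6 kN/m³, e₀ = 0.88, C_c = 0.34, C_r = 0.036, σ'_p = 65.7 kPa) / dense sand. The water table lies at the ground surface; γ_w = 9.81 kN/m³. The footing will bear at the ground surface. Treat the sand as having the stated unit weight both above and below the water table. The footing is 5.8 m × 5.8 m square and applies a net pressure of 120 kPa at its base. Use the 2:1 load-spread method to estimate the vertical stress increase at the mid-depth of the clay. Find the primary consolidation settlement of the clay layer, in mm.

S_c ≈ 58.1 mm

Mid-depth of clay below the ground surface: z = 3.3 + 3.9/2 = 5.25 m.
Total vertical stress at mid-clay: σ_v = 17.6×3.3 + 18.6×1.95 = 94.35 kPa.
Pore pressure: u = 9.81×(5.25 − 0) = 51.503 kPa.
Initial effective stress: σ'_0 = σ_v − u = 94.35 − 51.503 = 42.847 kPa.
Stress increase at mid-clay by the 2:1 spreading method:
Δσ = qBL/((B+z)(L+z)) = 120×5.8×5.8/((5.8+5.25)(5.8+5.25)) = 33.061 kPa
Final effective stress: σ'_f = 42.847 + 33.061 = 75.908 kPa.
σ'_f = 75.908 > σ'_p = 65.7 kPa, so the stress path crosses the preconsolidation pressure — recompression up to σ'_p, then virgin compression beyond:
S_c = H/(1+e₀)·[C_r·log₁₀(σ'_p/σ'_0) + C_c·log₁₀(σ'_f/σ'_p)]
    = 3.9/1.88 × [0.036×log₁₀(65.7/42.847) + 0.34×log₁₀(75.908/65.7)]
    = 2.0745 × [0.0066832 + 0.021326] = 0.05811 m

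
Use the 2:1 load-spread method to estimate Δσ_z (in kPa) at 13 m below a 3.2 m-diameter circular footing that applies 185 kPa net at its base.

By the 2:1 method the load spreads at 1 horizontal : 2 vertical, so at depth z the loaded area has grown by z in each plan dimension:
Δσ ≈ qD²/(D+z)² = 185×3.2²/(3.2+13)² = 7.2184 kPa

Δσ_z ≈ 7.22 kPa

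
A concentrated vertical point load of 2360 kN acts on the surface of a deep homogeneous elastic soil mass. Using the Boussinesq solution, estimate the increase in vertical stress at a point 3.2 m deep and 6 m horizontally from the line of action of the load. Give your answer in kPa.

Δσ_z ≈ 2.54 kPa

Boussinesq vertical stress below a point load on an elastic half-space:
Δσ_z = 3P/(2πz²) · [1 + (r/z)²]^(−5/2)
r/z = 6/3.2 = 1.875; [1+(r/z)²]^(−5/2) = 0.023078.
Δσ_z = 3×2360/(2π×3.2²) × 0.023078 = 110.04 × 0.023078 = 2.54 kPa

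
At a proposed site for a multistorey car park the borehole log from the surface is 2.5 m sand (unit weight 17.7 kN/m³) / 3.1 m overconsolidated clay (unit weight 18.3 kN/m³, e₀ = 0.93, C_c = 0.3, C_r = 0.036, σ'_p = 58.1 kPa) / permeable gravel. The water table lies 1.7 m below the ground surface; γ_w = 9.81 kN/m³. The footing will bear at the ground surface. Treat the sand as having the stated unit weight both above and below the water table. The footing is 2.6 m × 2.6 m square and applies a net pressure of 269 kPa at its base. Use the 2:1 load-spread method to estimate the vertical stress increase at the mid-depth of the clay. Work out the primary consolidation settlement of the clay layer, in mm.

Mid-depth of clay below the ground surface: z = 2.5 + 3.1/2 = 4.05 m.
Total vertical stress at mid-clay: σ_v = 17.7×2.5 + 18.3×1.55 = 72.615 kPa.
Pore pressure: u = 9.81×(4.05 − 1.7) = 23.054 kPa.
Initial effective stress: σ'_0 = σ_v − u = 72.615 − 23.054 = 49.561 kPa.
Stress increase at mid-clay by the 2:1 spreading method:
Δσ = qBL/((B+z)(L+z)) = 269×2.6×2.6/((2.6+4.05)(2.6+4.05)) = 41.12 kPa
Final effective stress: σ'_f = 49.561 + 41.12 = 90.681 kPa.
σ'_f = 90.681 > σ'_p = 58.1 kPa, so the stress path crosses the preconsolidation pressure — recompression up to σ'_p, then virgin compression beyond:
S_c = H/(1+e₀)·[C_r·log₁₀(σ'_p/σ'_0) + C_c·log₁₀(σ'_f/σ'_p)]
    = 3.1/1.93 × [0.036×log₁₀(58.1/49.561) + 0.3×log₁₀(90.681/58.1)]
    = 1.6062 × [0.0024853 + 0.058002] = 0.09715 m

S_c ≈ 97.2 mm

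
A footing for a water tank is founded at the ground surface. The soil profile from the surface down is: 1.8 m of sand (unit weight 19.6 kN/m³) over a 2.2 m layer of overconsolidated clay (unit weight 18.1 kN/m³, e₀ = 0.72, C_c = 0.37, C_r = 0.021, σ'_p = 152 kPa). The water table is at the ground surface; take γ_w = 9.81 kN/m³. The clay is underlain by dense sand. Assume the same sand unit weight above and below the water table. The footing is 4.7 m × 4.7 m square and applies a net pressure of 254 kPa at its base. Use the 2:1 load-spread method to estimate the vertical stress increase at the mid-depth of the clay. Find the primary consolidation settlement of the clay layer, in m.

Mid-depth of clay below the ground surface: z = 1.8 + 2.2/2 = 2.9 m.
Total vertical stress at mid-clay: σ_v = 19.6×1.8 + 18.1×1.1 = 55.19 kPa.
Pore pressure: u = 9.81×(2.9 − 0) = 28.449 kPa.
Initial effective stress: σ'_0 = σ_v − u = 55.19 − 28.449 = 26.741 kPa.
Stress increase at mid-clay by the 2:1 spreading method:
Δσ = qBL/((B+z)(L+z)) = 254×4.7×4.7/((4.7+2.9)(4.7+2.9)) = 97.141 kPa
Final effective stress: σ'_f = 26.741 + 97.141 = 123.88 kPa.
σ'_f = 123.88 ≤ σ'_p = 152 kPa, so the clay remains overconsolidated and only the recompression index applies:
S_c = C_r·H/(1+e₀)·log₁₀(σ'_f/σ'_0) = 0.021×2.2/1.72×log₁₀(123.88/26.741)
    = 0.026861 × 0.66582 = 0.01788 m

S_c ≈ 0.0179 m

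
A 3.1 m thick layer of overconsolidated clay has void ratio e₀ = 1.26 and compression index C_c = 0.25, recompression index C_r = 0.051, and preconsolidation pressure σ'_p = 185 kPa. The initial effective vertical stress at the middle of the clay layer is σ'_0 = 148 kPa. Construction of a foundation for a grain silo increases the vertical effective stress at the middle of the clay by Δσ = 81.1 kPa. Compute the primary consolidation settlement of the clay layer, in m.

S_c ≈ 0.0386 m

Final effective stress: σ'_f = 148 + 81.1 = 229.1 kPa.
σ'_f = 229.1 > σ'_p = 185 kPa, so the stress path crosses the preconsolidation pressure — recompression up to σ'_p, then virgin compression beyond:
S_c = H/(1+e₀)·[C_r·log₁₀(σ'_p/σ'_0) + C_c·log₁₀(σ'_f/σ'_p)]
    = 3.1/2.26 × [0.051×log₁₀(185/148) + 0.25×log₁₀(229.1/185)]
    = 1.3717 × [0.0049424 + 0.023213] = 0.03862 m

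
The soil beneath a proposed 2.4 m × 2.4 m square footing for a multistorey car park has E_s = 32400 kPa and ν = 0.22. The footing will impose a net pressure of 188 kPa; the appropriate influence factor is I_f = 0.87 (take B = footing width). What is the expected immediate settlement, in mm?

S_e ≈ 11.5 mm

Immediate (elastic) settlement: S_e = q·B·(1−ν²)/E_s · I_f.
S_e = 188 × 2.4 × (1 − 0.22²) / 32400 × 0.87
    = 188 × 2.4 × 0.9516 / 32400 × 0.87
    = 0.01153 m = 11.53 mm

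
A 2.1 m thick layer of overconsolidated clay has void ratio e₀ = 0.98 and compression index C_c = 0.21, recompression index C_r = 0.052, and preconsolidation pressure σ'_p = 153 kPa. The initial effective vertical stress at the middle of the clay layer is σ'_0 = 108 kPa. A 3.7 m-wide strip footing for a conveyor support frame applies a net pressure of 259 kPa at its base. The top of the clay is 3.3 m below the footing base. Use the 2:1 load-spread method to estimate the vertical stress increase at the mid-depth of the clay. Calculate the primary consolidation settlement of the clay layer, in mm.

S_c ≈ 46.5 mm

Mid-depth of clay below the footing base: z = 3.3 + 2.1/2 = 4.35 m.
Stress increase at mid-clay by the 2:1 spreading method:
Δσ = qB/(B+z) = 259×3.7/(3.7+4.35) = 119.04 kPa
Final effective stress: σ'_f = 108 + 119.04 = 227.04 kPa.
σ'_f = 227.04 > σ'_p = 153 kPa, so the stress path crosses the preconsolidation pressure — recompression up to σ'_p, then virgin compression beyond:
S_c = H/(1+e₀)·[C_r·log₁₀(σ'_p/σ'_0) + C_c·log₁₀(σ'_f/σ'_p)]
    = 2.1/1.98 × [0.052×log₁₀(153/108) + 0.21×log₁₀(227.04/153)]
    = 1.0606 × [0.0078659 + 0.035996] = 0.04652 m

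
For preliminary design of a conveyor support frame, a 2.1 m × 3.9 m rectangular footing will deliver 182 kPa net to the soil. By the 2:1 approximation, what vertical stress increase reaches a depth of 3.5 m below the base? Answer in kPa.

Δσ_z ≈ 36 kPa

By the 2:1 method the load spreads at 1 horizontal : 2 vertical, so at depth z the loaded area has grown by z in each plan dimension:
Δσ = qBL/((B+z)(L+z)) = 182×2.1×3.9/((2.1+3.5)(3.9+3.5)) = 35.97 kPa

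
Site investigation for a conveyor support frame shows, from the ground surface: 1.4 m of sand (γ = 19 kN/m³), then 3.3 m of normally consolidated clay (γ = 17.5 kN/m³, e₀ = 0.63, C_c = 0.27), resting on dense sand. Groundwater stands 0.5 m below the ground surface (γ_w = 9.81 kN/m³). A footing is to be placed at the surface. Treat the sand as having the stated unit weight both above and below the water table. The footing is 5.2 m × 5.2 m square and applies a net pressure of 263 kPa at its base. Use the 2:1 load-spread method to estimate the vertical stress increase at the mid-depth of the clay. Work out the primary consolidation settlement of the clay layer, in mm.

S_c ≈ 353 mm

Mid-depth of clay below the ground surface: z = 1.4 + 3.3/2 = 3.05 m.
Total vertical stress at mid-clay: σ_v = 19×1.4 + 17.5×1.65 = 55.475 kPa.
Pore pressure: u = 9.81×(3.05 − 0.5) = 25.015 kPa.
Initial effective stress: σ'_0 = σ_v − u = 55.475 − 25.015 = 30.46 kPa.
Stress increase at mid-clay by the 2:1 spreading method:
Δσ = qBL/((B+z)(L+z)) = 263×5.2×5.2/((5.2+3.05)(5.2+3.05)) = 104.49 kPa
Final effective stress: σ'_f = σ'_0 + Δσ = 30.46 + 104.49 = 134.95 kPa.
Normally consolidated clay, so the full stress increment lies on the virgin compression line:
S_c = C_c·H/(1+e₀)·log₁₀(σ'_f/σ'_0) = 0.27×3.3/(1+0.63)×log₁₀(134.95/30.46)
    = 0.54663 × 0.64644 = 0.3534 m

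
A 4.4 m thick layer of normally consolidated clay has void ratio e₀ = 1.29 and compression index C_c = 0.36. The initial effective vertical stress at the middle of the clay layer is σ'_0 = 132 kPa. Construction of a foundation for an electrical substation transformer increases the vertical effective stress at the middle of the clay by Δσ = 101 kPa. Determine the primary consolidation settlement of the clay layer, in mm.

Final effective stress: σ'_f = σ'_0 + Δσ = 132 + 101 = 233 kPa.
Normally consolidated clay, so the full stress increment lies on the virgin compression line:
S_c = C_c·H/(1+e₀)·log₁₀(σ'_f/σ'_0) = 0.36×4.4/(1+1.29)×log₁₀(233/132)
    = 0.6917 × 0.24678 = 0.1707 m

S_c ≈ 171 mm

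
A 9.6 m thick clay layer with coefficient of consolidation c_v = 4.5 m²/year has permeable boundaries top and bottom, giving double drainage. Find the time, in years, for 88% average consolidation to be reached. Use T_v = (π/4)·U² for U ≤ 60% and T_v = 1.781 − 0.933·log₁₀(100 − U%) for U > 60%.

t ≈ 3.96 years

Drainage path length: H_d = H/2 = 4.8 m (double drainage).
U > 60%: T_v = 1.781 − 0.933·log₁₀(100 − 88) = 0.77412.
t = T_v·H_d²/c_v = 0.77412×4.8²/4.5 = 3.963 years.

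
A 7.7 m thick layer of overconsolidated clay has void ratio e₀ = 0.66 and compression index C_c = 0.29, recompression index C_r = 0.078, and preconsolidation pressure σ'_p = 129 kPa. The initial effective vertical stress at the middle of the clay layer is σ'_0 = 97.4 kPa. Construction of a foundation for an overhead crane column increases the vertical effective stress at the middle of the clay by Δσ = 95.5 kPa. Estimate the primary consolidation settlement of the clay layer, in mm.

Final effective stress: σ'_f = 97.4 + 95.5 = 192.9 kPa.
σ'_f = 192.9 > σ'_p = 129 kPa, so the stress path crosses the preconsolidation pressure — recompression up to σ'_p, then virgin compression beyond:
S_c = H/(1+e₀)·[C_r·log₁₀(σ'_p/σ'_0) + C_c·log₁₀(σ'_f/σ'_p)]
    = 7.7/1.66 × [0.078×log₁₀(129/97.4) + 0.29×log₁₀(192.9/129)]
    = 4.6386 × [0.0095184 + 0.050675] = 0.2792 m

S_c ≈ 279 mm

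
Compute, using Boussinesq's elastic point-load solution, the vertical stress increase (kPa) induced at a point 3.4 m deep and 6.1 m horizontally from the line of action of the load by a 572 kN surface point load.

Δσ_z ≈ 0.646 kPa

Boussinesq vertical stress below a point load on an elastic half-space:
Δσ_z = 3P/(2πz²) · [1 + (r/z)²]^(−5/2)
r/z = 6.1/3.4 = 1.7941; [1+(r/z)²]^(−5/2) = 0.027353.
Δσ_z = 3×572/(2π×3.4²) × 0.027353 = 23.625 × 0.027353 = 0.6462 kPa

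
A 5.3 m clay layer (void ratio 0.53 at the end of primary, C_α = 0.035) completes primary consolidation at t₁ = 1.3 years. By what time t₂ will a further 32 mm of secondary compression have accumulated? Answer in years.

t₂ ≈ 2.39 years

S_s = C_α·H/(1+e_p)·log₁₀(t₂/t₁) ⇒ log₁₀(t₂/t₁) = S_s·(1+e_p)/(C_α·H).
log₁₀(t₂/t₁) = 0.032 × (1+0.53) / (0.035×5.3) = 0.2639
t₂ = t₁ × 10^0.2639 = 1.3 × 1.836 = 2.387 years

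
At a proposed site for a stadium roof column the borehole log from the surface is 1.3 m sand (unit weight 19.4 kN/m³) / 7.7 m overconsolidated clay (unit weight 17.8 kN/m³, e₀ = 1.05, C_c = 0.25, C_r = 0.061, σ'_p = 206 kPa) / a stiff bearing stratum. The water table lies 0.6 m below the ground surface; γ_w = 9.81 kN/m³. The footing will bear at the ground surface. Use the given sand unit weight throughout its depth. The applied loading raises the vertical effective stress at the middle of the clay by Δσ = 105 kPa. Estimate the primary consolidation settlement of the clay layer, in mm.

Mid-depth of clay below the ground surface: z = 1.3 + 7.7/2 = 5.15 m.
Total vertical stress at mid-clay: σ_v = 19.4×1.3 + 17.8×3.85 = 93.75 kPa.
Pore pressure: u = 9.81×(5.15 − 0.6) = 44.636 kPa.
Initial effective stress: σ'_0 = σ_v − u = 93.75 − 44.636 = 49.114 kPa.
Final effective stress: σ'_f = 49.114 + 105 = 154.11 kPa.
σ'_f = 154.11 ≤ σ'_p = 206 kPa, so the clay remains overconsolidated and only the recompression index applies:
S_c = C_r·H/(1+e₀)·log₁₀(σ'_f/σ'_0) = 0.061×7.7/2.05×log₁₀(154.11/49.114)
    = 0.22912 × 0.49663 = 0.1138 m

S_c ≈ 114 mm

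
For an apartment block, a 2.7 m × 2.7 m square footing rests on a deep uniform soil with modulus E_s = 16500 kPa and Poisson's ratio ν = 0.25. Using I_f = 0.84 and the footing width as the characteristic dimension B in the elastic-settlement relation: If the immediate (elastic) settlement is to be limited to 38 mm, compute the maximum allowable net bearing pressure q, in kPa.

q ≈ 295 kPa

S_e = q·B·(1−ν²)/E_s · I_f  ⇒  q = S_e·E_s / (B·(1−ν²)·I_f).
q = 0.038 × 16500 / (2.7 × 0.9375 × 0.84) = 294.9 kPa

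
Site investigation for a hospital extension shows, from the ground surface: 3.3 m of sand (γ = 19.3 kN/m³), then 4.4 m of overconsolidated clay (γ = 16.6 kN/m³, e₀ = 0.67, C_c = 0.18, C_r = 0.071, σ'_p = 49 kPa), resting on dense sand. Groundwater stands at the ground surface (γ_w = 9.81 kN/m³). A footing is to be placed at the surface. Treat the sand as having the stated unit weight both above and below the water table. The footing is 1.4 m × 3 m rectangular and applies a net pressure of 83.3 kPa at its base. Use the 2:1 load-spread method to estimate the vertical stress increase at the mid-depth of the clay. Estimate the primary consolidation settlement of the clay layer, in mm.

S_c ≈ 17.8 mm

Mid-depth of clay below the ground surface: z = 3.3 + 4.4/2 = 5.5 m.
Total vertical stress at mid-clay: σ_v = 19.3×3.3 + 16.6×2.2 = 100.21 kPa.
Pore pressure: u = 9.81×(5.5 − 0) = 53.955 kPa.
Initial effective stress: σ'_0 = σ_v − u = 100.21 − 53.955 = 46.255 kPa.
Stress increase at mid-clay by the 2:1 spreading method:
Δσ = qBL/((B+z)(L+z)) = 83.3×1.4×3/((1.4+5.5)(3+5.5)) = 5.9652 kPa
Final effective stress: σ'_f = 46.255 + 5.9652 = 52.22 kPa.
σ'_f = 52.22 > σ'_p = 49 kPa, so the stress path crosses the preconsolidation pressure — recompression up to σ'_p, then virgin compression beyond:
S_c = H/(1+e₀)·[C_r·log₁₀(σ'_p/σ'_0) + C_c·log₁₀(σ'_f/σ'_p)]
    = 4.4/1.67 × [0.071×log₁₀(49/46.255) + 0.18×log₁₀(52.22/49)]
    = 2.6347 × [0.0017777 + 0.0049753] = 0.01779 m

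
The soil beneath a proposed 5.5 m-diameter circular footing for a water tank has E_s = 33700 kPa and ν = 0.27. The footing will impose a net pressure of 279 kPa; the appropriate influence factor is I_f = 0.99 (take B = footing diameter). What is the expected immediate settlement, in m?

Immediate (elastic) settlement: S_e = q·B·(1−ν²)/E_s · I_f.
S_e = 279 × 5.5 × (1 − 0.27²) / 33700 × 0.99
    = 279 × 5.5 × 0.9271 / 33700 × 0.99
    = 0.04179 m

S_e ≈ 0.0418 m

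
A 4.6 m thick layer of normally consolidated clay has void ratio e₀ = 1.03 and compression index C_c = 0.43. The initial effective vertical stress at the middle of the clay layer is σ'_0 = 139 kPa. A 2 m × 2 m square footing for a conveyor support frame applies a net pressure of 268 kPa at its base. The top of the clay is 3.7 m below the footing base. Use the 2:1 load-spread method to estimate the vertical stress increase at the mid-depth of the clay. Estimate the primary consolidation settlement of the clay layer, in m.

Mid-depth of clay below the footing base: z = 3.7 + 4.6/2 = 6 m.
Stress increase at mid-clay by the 2:1 spreading method:
Δσ = qBL/((B+z)(L+z)) = 268×2×2/((2+6)(2+6)) = 16.75 kPa
Final effective stress: σ'_f = σ'_0 + Δσ = 139 + 16.75 = 155.75 kPa.
Normally consolidated clay, so the full stress increment lies on the virgin compression line:
S_c = C_c·H/(1+e₀)·log₁₀(σ'_f/σ'_0) = 0.43×4.6/(1+1.03)×log₁₀(155.75/139)
    = 0.97438 × 0.049413 = 0.04815 m

S_c ≈ 0.0481 m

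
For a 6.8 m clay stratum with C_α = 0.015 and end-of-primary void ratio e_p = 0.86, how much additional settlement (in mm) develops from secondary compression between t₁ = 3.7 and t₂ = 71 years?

S_s ≈ 70.4 mm

Secondary compression: S_s = C_α·H/(1+e_p)·log₁₀(t₂/t₁)
S_s = 0.015×6.8/(1+0.86)×log₁₀(71/3.7)
    = 0.05484 × 1.283 = 0.07036 m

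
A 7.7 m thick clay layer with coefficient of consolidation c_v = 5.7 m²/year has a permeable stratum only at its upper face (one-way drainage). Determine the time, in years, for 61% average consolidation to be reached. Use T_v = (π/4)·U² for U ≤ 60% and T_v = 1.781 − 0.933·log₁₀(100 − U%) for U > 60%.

t ≈ 3.08 years

Drainage path length: H_d = H = 7.7 m (single drainage).
U > 60%: T_v = 1.781 − 0.933·log₁₀(100 − 61) = 0.29654.
t = T_v·H_d²/c_v = 0.29654×7.7²/5.7 = 3.085 years.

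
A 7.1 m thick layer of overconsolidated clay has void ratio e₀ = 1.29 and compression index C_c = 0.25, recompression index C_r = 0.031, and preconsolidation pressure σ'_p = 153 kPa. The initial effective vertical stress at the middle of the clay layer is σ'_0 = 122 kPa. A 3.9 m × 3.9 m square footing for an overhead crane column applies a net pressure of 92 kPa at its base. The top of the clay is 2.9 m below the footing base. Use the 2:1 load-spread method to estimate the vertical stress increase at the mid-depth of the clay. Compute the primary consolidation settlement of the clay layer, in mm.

Mid-depth of clay below the footing base: z = 2.9 + 7.1/2 = 6.45 m.
Stress increase at mid-clay by the 2:1 spreading method:
Δσ = qBL/((B+z)(L+z)) = 92×3.9×3.9/((3.9+6.45)(3.9+6.45)) = 13.063 kPa
Final effective stress: σ'_f = 122 + 13.063 = 135.06 kPa.
σ'_f = 135.06 ≤ σ'_p = 153 kPa, so the clay remains overconsolidated and only the recompression index applies:
S_c = C_r·H/(1+e₀)·log₁₀(σ'_f/σ'_0) = 0.031×7.1/2.29×log₁₀(135.06/122)
    = 0.096112 × 0.044167 = 0.004245 m

S_c ≈ 4.24 mm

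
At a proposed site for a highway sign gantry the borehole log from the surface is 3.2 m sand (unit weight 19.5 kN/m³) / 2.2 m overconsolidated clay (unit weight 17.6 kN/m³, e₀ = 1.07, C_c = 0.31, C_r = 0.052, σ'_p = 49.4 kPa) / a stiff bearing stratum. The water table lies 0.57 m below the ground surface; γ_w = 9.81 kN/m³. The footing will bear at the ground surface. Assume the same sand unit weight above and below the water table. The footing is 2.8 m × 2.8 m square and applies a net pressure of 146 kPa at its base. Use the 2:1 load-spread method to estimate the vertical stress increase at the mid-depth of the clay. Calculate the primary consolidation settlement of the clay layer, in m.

S_c ≈ 0.0476 m

Mid-depth of clay below the ground surface: z = 3.2 + 2.2/2 = 4.3 m.
Total vertical stress at mid-clay: σ_v = 19.5×3.2 + 17.6×1.1 = 81.76 kPa.
Pore pressure: u = 9.81×(4.3 − 0.57) = 36.591 kPa.
Initial effective stress: σ'_0 = σ_v − u = 81.76 − 36.591 = 45.169 kPa.
Stress increase at mid-clay by the 2:1 spreading method:
Δσ = qBL/((B+z)(L+z)) = 146×2.8×2.8/((2.8+4.3)(2.8+4.3)) = 22.707 kPa
Final effective stress: σ'_f = 45.169 + 22.707 = 67.876 kPa.
σ'_f = 67.876 > σ'_p = 49.4 kPa, so the stress path crosses the preconsolidation pressure — recompression up to σ'_p, then virgin compression beyond:
S_c = H/(1+e₀)·[C_r·log₁₀(σ'_p/σ'_0) + C_c·log₁₀(σ'_f/σ'_p)]
    = 2.2/2.07 × [0.052×log₁₀(49.4/45.169) + 0.31×log₁₀(67.876/49.4)]
    = 1.0628 × [0.0020221 + 0.042777] = 0.04761 m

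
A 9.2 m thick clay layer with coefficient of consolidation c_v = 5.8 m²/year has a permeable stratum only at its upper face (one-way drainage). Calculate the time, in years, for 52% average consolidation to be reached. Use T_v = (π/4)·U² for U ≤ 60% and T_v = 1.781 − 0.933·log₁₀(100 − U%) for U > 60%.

Drainage path length: H_d = H = 9.2 m (single drainage).
U ≤ 60%: T_v = (π/4)·U² = (π/4)×0.52² = 0.21237.
t = T_v·H_d²/c_v = 0.21237×9.2²/5.8 = 3.099 years.

t ≈ 3.1 years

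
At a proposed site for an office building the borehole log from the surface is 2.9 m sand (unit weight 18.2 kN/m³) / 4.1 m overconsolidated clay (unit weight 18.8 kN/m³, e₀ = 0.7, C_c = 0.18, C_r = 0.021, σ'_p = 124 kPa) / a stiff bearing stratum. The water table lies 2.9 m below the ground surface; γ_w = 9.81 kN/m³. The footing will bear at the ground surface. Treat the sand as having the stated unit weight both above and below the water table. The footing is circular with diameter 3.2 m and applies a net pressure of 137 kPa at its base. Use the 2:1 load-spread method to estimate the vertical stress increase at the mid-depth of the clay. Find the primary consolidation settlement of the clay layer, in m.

S_c ≈ 0.00571 m

Mid-depth of clay below the ground surface: z = 2.9 + 4.1/2 = 4.95 m.
Total vertical stress at mid-clay: σ_v = 18.2×2.9 + 18.8×2.05 = 91.32 kPa.
Pore pressure: u = 9.81×(4.95 − 2.9) = 20.11 kPa.
Initial effective stress: σ'_0 = σ_v − u = 91.32 − 20.11 = 71.21 kPa.
Stress increase at mid-clay by the 2:1 spreading method:
Δσ ≈ qD²/(D+z)² = 137×3.2²/(3.2+4.95)² = 21.121 kPa
Final effective stress: σ'_f = 71.21 + 21.121 = 92.331 kPa.
σ'_f = 92.331 ≤ σ'_p = 124 kPa, so the clay remains overconsolidated and only the recompression index applies:
S_c = C_r·H/(1+e₀)·log₁₀(σ'_f/σ'_0) = 0.021×4.1/1.7×log₁₀(92.331/71.21)
    = 0.050648 × 0.11281 = 0.005714 m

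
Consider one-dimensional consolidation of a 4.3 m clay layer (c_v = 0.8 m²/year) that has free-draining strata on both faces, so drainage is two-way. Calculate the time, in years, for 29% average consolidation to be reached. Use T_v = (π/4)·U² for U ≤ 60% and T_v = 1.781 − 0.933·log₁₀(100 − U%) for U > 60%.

t ≈ 0.382 years

Drainage path length: H_d = H/2 = 2.15 m (double drainage).
U ≤ 60%: T_v = (π/4)·U² = (π/4)×0.29² = 0.066052.
t = T_v·H_d²/c_v = 0.066052×2.15²/0.8 = 0.3817 years.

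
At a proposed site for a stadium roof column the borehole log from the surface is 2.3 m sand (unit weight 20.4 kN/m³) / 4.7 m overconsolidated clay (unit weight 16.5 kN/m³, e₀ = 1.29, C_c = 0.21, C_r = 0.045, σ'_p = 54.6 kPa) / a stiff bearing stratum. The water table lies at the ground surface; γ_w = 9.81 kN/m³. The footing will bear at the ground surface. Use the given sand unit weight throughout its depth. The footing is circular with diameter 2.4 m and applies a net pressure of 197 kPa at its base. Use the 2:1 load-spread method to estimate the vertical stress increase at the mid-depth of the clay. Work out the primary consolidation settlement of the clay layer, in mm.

Mid-depth of clay below the ground surface: z = 2.3 + 4.7/2 = 4.65 m.
Total vertical stress at mid-clay: σ_v = 20.4×2.3 + 16.5×2.35 = 85.695 kPa.
Pore pressure: u = 9.81×(4.65 − 0) = 45.617 kPa.
Initial effective stress: σ'_0 = σ_v − u = 85.695 − 45.617 = 40.078 kPa.
Stress increase at mid-clay by the 2:1 spreading method:
Δσ ≈ qD²/(D+z)² = 197×2.4²/(2.4+4.65)² = 22.83 kPa
Final effective stress: σ'_f = 40.078 + 22.83 = 62.908 kPa.
σ'_f = 62.908 > σ'_p = 54.6 kPa, so the stress path crosses the preconsolidation pressure — recompression up to σ'_p, then virgin compression beyond:
S_c = H/(1+e₀)·[C_r·log₁₀(σ'_p/σ'_0) + C_c·log₁₀(σ'_f/σ'_p)]
    = 4.7/2.29 × [0.045×log₁₀(54.6/40.078) + 0.21×log₁₀(62.908/54.6)]
    = 2.0524 × [0.0060429 + 0.012918] = 0.03892 m

S_c ≈ 38.9 mm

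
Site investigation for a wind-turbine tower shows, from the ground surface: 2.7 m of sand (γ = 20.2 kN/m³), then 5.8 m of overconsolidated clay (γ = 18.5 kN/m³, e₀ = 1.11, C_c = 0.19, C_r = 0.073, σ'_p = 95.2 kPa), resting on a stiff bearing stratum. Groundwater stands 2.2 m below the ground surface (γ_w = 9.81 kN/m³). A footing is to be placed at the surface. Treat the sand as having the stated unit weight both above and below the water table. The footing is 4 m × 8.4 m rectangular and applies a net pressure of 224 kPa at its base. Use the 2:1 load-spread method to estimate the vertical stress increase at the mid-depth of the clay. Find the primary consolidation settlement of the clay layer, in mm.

Mid-depth of clay below the ground surface: z = 2.7 + 5.8/2 = 5.6 m.
Total vertical stress at mid-clay: σ_v = 20.2×2.7 + 18.5×2.9 = 108.19 kPa.
Pore pressure: u = 9.81×(5.6 − 2.2) = 33.354 kPa.
Initial effective stress: σ'_0 = σ_v − u = 108.19 − 33.354 = 74.836 kPa.
Stress increase at mid-clay by the 2:1 spreading method:
Δσ = qBL/((B+z)(L+z)) = 224×4×8.4/((4+5.6)(8.4+5.6)) = 56 kPa
Final effective stress: σ'_f = 74.836 + 56 = 130.84 kPa.
σ'_f = 130.84 > σ'_p = 95.2 kPa, so the stress path crosses the preconsolidation pressure — recompression up to σ'_p, then virgin compression beyond:
S_c = H/(1+e₀)·[C_r·log₁₀(σ'_p/σ'_0) + C_c·log₁₀(σ'_f/σ'_p)]
    = 5.8/2.11 × [0.073×log₁₀(95.2/74.836) + 0.19×log₁₀(130.84/95.2)]
    = 2.7488 × [0.0076304 + 0.02624] = 0.0931 m

S_c ≈ 93.1 mm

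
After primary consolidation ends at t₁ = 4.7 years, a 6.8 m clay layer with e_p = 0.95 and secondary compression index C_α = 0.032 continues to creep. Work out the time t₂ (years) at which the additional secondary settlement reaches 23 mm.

t₂ ≈ 7.55 years

S_s = C_α·H/(1+e_p)·log₁₀(t₂/t₁) ⇒ log₁₀(t₂/t₁) = S_s·(1+e_p)/(C_α·H).
log₁₀(t₂/t₁) = 0.023 × (1+0.95) / (0.032×6.8) = 0.2061
t₂ = t₁ × 10^0.2061 = 4.7 × 1.607 = 7.555 years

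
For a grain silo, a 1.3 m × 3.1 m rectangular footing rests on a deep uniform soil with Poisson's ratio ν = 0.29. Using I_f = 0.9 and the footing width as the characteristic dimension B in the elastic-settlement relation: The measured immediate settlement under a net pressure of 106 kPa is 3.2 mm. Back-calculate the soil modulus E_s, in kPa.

E_s ≈ 35500 kPa

S_e = q·B·(1−ν²)/E_s · I_f  ⇒  E_s = q·B·(1−ν²)·I_f / S_e.
E_s = 106 × 1.3 × 0.9159 × 0.9 / 0.0032 = 35500 kPa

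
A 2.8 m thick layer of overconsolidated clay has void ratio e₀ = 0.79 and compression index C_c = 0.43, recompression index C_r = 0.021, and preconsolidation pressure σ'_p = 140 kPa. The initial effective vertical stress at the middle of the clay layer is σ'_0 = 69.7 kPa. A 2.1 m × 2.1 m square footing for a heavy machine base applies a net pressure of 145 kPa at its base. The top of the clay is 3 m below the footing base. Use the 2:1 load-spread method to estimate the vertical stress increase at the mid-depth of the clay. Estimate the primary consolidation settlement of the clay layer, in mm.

Mid-depth of clay below the footing base: z = 3 + 2.8/2 = 4.4 m.
Stress increase at mid-clay by the 2:1 spreading method:
Δσ = qBL/((B+z)(L+z)) = 145×2.1×2.1/((2.1+4.4)(2.1+4.4)) = 15.135 kPa
Final effective stress: σ'_f = 69.7 + 15.135 = 84.835 kPa.
σ'_f = 84.835 ≤ σ'_p = 140 kPa, so the clay remains overconsolidated and only the recompression index applies:
S_c = C_r·H/(1+e₀)·log₁₀(σ'_f/σ'_0) = 0.021×2.8/1.79×log₁₀(84.835/69.7)
    = 0.032848 × 0.085342 = 0.002803 m

S_c ≈ 2.8 mm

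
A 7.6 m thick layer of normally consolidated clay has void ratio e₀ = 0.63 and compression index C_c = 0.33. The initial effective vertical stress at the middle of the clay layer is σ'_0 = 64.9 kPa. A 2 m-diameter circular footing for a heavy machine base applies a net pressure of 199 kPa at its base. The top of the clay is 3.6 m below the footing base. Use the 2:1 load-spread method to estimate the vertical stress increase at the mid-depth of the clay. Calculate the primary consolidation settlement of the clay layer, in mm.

S_c ≈ 86.9 mm

Mid-depth of clay below the footing base: z = 3.6 + 7.6/2 = 7.4 m.
Stress increase at mid-clay by the 2:1 spreading method:
Δσ ≈ qD²/(D+z)² = 199×2²/(2+7.4)² = 9.0086 kPa
Final effective stress: σ'_f = σ'_0 + Δσ = 64.9 + 9.0086 = 73.909 kPa.
Normally consolidated clay, so the full stress increment lies on the virgin compression line:
S_c = C_c·H/(1+e₀)·log₁₀(σ'_f/σ'_0) = 0.33×7.6/(1+0.63)×log₁₀(73.909/64.9)
    = 1.5387 × 0.056453 = 0.08686 m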